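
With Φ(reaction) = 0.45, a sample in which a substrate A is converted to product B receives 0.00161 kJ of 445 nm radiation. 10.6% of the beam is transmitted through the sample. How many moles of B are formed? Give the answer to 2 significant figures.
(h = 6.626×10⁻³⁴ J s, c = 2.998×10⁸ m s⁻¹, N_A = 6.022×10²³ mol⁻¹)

Photon energy at 445 nm: hc/λ = (6.626×10⁻³⁴)(2.998×10⁸)/(445×10⁻⁹) = 4.464×10⁻¹⁹ J.
Incident energy: 0.00161 kJ = 1.61 J.
Photons incident: 1.61 / 4.464×10⁻¹⁹ = 3.607×10¹⁸, i.e. 3.607×10¹⁸/6.022×10²³ = 5.990×10⁻⁶ mol.
Fraction absorbed: 1 − 10.6/100 = 0.8940.
Photons absorbed: 0.8940 × 5.990×10⁻⁶ = 5.355×10⁻⁶ mol.
Product: Φ × n_abs = 0.45 × 5.355×10⁻⁶ = 2.410×10⁻⁶ mol.

2.4×10⁻⁶ mol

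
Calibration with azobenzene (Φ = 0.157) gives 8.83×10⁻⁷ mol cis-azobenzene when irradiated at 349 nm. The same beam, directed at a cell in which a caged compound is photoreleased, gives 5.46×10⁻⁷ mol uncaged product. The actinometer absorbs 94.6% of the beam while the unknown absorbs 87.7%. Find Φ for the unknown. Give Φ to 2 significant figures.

Φ = 0.10

Photons absorbed by the actinometer: 8.83×10⁻⁷ / 0.157 = 5.624×10⁻⁶ mol.
Incident flux: 5.624×10⁻⁶ / 0.946 = 5.945×10⁻⁶ einstein.
Absorbed by unknown: 0.877 × 5.945×10⁻⁶ = 5.214×10⁻⁶ mol.
Φ(unknown) = 5.46×10⁻⁷ / 5.214×10⁻⁶ = 0.10.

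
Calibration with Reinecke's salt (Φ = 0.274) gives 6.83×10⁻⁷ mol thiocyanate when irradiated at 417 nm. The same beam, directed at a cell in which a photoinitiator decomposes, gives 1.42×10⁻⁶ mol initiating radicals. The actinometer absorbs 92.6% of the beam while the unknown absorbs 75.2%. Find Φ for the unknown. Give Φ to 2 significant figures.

Photons absorbed by the actinometer: 6.83×10⁻⁷ / 0.274 = 2.493×10⁻⁶ mol.
Incident flux: 2.493×10⁻⁶ / 0.926 = 2.692×10⁻⁶ einstein.
Absorbed by unknown: 0.752 × 2.692×10⁻⁶ = 2.024×10⁻⁶ mol.
Φ(unknown) = 1.42×10⁻⁶ / 2.024×10⁻⁶ = 0.70.

Φ = 0.70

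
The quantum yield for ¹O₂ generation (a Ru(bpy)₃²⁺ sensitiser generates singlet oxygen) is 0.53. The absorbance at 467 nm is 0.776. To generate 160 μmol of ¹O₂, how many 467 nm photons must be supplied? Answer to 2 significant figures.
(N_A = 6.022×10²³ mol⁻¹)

2.2×10²⁰ photons

Product: 160 μmol = 1.60×10⁻⁴ mol.
Photons that must be absorbed: 1.60×10⁻⁴ / 0.53 = 3.019×10⁻⁴ mol.
Fraction absorbed: 1 − 10^(−0.776) = 0.8325.
Incident photons needed: 3.019×10⁻⁴ / 0.8325 = 3.626×10⁻⁴ mol.
Photon count: 3.626×10⁻⁴ × 6.022×10²³ = 2.2×10²⁰.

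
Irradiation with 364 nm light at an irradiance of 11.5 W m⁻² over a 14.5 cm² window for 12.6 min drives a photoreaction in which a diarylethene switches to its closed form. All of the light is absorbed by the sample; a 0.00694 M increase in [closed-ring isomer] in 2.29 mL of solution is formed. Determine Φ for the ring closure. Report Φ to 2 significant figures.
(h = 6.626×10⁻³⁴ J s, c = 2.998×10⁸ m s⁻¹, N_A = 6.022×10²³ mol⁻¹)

Product: (0.00694 M)(0.00229 L) = 1.589×10⁻⁵ mol.
Photon energy at 364 nm: hc/λ = (6.626×10⁻³⁴)(2.998×10⁸)/(364×10⁻⁹) = 5.457×10⁻¹⁹ J.
Energy delivered: (11.5 W m⁻²)(14.5×10⁻⁴ m²)(756 s) = 12.61 J.
Photons incident: 12.61 / 5.457×10⁻¹⁹ = 2.311×10¹⁹, i.e. 2.311×10¹⁹/6.022×10²³ = 3.838×10⁻⁵ mol.
Φ = 1.589×10⁻⁵ mol / 3.838×10⁻⁵ mol photons = 0.41.

Φ = 0.41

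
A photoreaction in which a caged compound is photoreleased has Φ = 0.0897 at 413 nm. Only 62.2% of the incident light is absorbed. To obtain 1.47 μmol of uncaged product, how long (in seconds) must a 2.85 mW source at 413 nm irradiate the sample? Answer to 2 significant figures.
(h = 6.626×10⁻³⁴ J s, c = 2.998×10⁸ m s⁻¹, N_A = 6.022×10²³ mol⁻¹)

Product: 1.47 μmol = 1.47×10⁻⁶ mol.
Photons that must be absorbed: 1.47×10⁻⁶ / 0.0897 = 1.639×10⁻⁵ mol.
Incident photons needed: 1.639×10⁻⁵ / 0.622 = 2.635×10⁻⁵ mol.
Photon energy: hc/λ = 4.810×10⁻¹⁹ J; per mole, 2.897×10⁵ J mol⁻¹.
Energy required: 2.635×10⁻⁵ × 2.897×10⁵ = 7.634 J.
Time: 7.634 J / 0.00285 W = 2700 s.

t ≈ 2700 s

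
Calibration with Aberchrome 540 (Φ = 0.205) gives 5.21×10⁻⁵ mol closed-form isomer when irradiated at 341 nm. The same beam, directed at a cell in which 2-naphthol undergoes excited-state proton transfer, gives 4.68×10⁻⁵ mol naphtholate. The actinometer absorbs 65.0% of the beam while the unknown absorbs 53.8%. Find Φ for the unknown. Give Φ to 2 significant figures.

Photons absorbed by the actinometer: 5.21×10⁻⁵ / 0.205 = 2.541×10⁻⁴ mol.
Incident flux: 2.541×10⁻⁴ / 0.650 = 3.909×10⁻⁴ einstein.
Absorbed by unknown: 0.538 × 3.909×10⁻⁴ = 2.103×10⁻⁴ mol.
Φ(unknown) = 4.68×10⁻⁵ / 2.103×10⁻⁴ = 0.22.

Φ = 0.22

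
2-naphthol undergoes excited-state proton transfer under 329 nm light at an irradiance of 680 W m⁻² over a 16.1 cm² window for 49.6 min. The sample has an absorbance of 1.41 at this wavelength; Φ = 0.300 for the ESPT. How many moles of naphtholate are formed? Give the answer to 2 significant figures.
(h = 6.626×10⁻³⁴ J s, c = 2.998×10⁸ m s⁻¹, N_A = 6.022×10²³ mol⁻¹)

0.0026 mol

Photon energy at 329 nm: hc/λ = (6.626×10⁻³⁴)(2.998×10⁸)/(329×10⁻⁹) = 6.038×10⁻¹⁹ J.
Energy delivered: (680 W m⁻²)(16.1×10⁻⁴ m²)(2976 s) = 3258 J.
Photons incident: 3258 / 6.038×10⁻¹⁹ = 5.396×10²¹, i.e. 5.396×10²¹/6.022×10²³ = 0.008960 mol.
Fraction absorbed: 1 − 10^(−1.41) = 0.9611.
Photons absorbed: 0.9611 × 0.008960 = 0.008611 mol.
Product: Φ × n_abs = 0.300 × 0.008611 = 0.002583 mol.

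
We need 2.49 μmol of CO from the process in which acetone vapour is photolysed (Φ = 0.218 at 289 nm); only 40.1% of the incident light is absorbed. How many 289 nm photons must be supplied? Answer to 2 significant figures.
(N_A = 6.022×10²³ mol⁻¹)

1.7×10¹⁹ photons

Product: 2.49 μmol = 2.49×10⁻⁶ mol.
Photons that must be absorbed: 2.49×10⁻⁶ / 0.218 = 1.142×10⁻⁵ mol.
Incident photons needed: 1.142×10⁻⁵ / 0.401 = 2.848×10⁻⁵ mol.
Photon count: 2.848×10⁻⁵ × 6.022×10²³ = 1.7×10¹⁹.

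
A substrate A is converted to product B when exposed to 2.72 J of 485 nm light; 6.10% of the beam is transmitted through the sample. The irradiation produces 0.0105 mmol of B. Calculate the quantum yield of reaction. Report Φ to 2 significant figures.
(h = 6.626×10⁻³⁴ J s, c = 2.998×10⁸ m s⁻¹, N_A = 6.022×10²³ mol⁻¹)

Φ = 1.0

Product: 0.0105 mmol = 1.05×10⁻⁵ mol.
Photon energy at 485 nm: hc/λ = (6.626×10⁻³⁴)(2.998×10⁸)/(485×10⁻⁹) = 4.096×10⁻¹⁹ J.
Photons incident: 2.72 / 4.096×10⁻¹⁹ = 6.641×10¹⁸, i.e. 6.641×10¹⁸/6.022×10²³ = 1.103×10⁻⁵ mol.
Fraction absorbed: 1 − 6.10/100 = 0.9390.
Photons absorbed: 0.9390 × 1.103×10⁻⁵ = 1.036×10⁻⁵ mol.
Φ = 1.05×10⁻⁵ mol / 1.036×10⁻⁵ mol photons = 1.0.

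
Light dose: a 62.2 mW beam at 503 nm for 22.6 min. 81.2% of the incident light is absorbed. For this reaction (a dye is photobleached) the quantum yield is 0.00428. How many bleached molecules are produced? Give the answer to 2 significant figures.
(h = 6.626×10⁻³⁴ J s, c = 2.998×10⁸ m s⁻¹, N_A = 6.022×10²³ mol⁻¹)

7.4×10¹⁷ bleached molecules

Photon energy at 503 nm: hc/λ = (6.626×10⁻³⁴)(2.998×10⁸)/(503×10⁻⁹) = 3.949×10⁻¹⁹ J.
Energy delivered: (62.2 mW)(1356 s) = 84.34 J.
Photons incident: 84.34 / 3.949×10⁻¹⁹ = 2.136×10²⁰, i.e. 2.136×10²⁰/6.022×10²³ = 3.547×10⁻⁴ mol.
Photons absorbed: 0.812 × 3.547×10⁻⁴ = 2.880×10⁻⁴ mol.
Product: Φ × n_abs = 0.00428 × 2.880×10⁻⁴ = 1.233×10⁻⁶ mol.
As a count: 1.233×10⁻⁶ × 6.022×10²³ = 7.4×10¹⁷.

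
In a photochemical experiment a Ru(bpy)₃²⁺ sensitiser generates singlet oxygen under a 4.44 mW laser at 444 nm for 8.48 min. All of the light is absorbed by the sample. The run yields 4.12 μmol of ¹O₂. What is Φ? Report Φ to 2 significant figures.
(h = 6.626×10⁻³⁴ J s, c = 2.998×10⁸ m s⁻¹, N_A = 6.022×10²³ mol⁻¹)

Product: 4.12 μmol = 4.12×10⁻⁶ mol.
Photon energy at 444 nm: hc/λ = (6.626×10⁻³⁴)(2.998×10⁸)/(444×10⁻⁹) = 4.474×10⁻¹⁹ J.
Energy delivered: (4.44 mW)(508.8 s) = 2.259 J.
Photons incident: 2.259 / 4.474×10⁻¹⁹ = 5.049×10¹⁸, i.e. 5.049×10¹⁸/6.022×10²³ = 8.384×10⁻⁶ mol.
Φ = 4.12×10⁻⁶ mol / 8.384×10⁻⁶ mol photons = 0.49.

Φ = 0.49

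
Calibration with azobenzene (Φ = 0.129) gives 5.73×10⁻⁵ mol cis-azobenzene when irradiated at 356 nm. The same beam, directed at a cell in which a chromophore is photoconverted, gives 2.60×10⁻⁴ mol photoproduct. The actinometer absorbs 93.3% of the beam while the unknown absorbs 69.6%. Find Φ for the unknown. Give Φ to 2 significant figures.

Photons absorbed by the actinometer: 5.73×10⁻⁵ / 0.129 = 4.442×10⁻⁴ mol.
Incident flux: 4.442×10⁻⁴ / 0.933 = 4.761×10⁻⁴ einstein.
Absorbed by unknown: 0.696 × 4.761×10⁻⁴ = 3.314×10⁻⁴ mol.
Φ(unknown) = 2.60×10⁻⁴ / 3.314×10⁻⁴ = 0.78.

Φ = 0.78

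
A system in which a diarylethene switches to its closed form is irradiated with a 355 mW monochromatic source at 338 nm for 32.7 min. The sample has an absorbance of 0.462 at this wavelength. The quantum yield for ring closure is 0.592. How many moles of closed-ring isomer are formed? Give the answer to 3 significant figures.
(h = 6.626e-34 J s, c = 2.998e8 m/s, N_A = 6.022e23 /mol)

Photon energy at 338 nm: hc/λ = (6.626e-34)(2.998e8)/(338e-9) = 5.877e-19 J.
Energy delivered: (355 mW)(1962 s) = 696.5 J.
Photons incident: 696.5 / 5.877e-19 = 1.185e21, i.e. 1.185e21/6.022e23 = 0.001968 mol.
Fraction absorbed: 1 − 10^(−0.462) = 0.6549.
Photons absorbed: 0.6549 × 0.001968 = 0.001289 mol.
Product: Φ × n_abs = 0.592 × 0.001289 = 7.631e-4 mol.

7.63e-4 mol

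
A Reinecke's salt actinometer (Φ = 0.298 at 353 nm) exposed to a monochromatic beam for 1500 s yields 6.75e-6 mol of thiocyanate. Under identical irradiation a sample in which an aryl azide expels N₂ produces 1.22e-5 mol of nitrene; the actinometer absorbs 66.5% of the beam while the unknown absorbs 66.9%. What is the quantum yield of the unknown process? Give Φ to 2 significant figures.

Photons absorbed by the actinometer: 6.75e-6 / 0.298 = 2.265e-5 mol.
Incident flux: 2.265e-5 / 0.665 = 3.406e-5 einstein.
Absorbed by unknown: 0.669 × 3.406e-5 = 2.279e-5 mol.
Φ(unknown) = 1.22e-5 / 2.279e-5 = 0.54.

Φ = 0.54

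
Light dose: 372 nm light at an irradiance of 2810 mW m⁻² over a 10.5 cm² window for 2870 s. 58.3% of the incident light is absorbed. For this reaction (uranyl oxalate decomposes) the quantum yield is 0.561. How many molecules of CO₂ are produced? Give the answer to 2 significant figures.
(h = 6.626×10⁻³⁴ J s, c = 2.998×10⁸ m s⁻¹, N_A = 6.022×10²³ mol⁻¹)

Photon energy at 372 nm: hc/λ = (6.626×10⁻³⁴)(2.998×10⁸)/(372×10⁻⁹) = 5.340×10⁻¹⁹ J.
Energy delivered: (2810 mW m⁻²)(10.5×10⁻⁴ m²)(2870 s) = 8.468 J.
Photons incident: 8.468 / 5.340×10⁻¹⁹ = 1.586×10¹⁹, i.e. 1.586×10¹⁹/6.022×10²³ = 2.634×10⁻⁵ mol.
Photons absorbed: 0.583 × 2.634×10⁻⁵ = 1.536×10⁻⁵ mol.
Product: Φ × n_abs = 0.561 × 1.536×10⁻⁵ = 8.617×10⁻⁶ mol.
As a count: 8.617×10⁻⁶ × 6.022×10²³ = 5.2×10¹⁸.

5.2×10¹⁸ molecules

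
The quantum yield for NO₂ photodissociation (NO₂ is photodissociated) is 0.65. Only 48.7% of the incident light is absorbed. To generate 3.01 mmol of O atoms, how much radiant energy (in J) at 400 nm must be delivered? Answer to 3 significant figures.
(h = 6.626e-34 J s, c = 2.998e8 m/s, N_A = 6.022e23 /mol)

2840 J

Product: 3.01 mmol = 0.00301 mol.
Photons that must be absorbed: 0.00301 / 0.65 = 0.004631 mol.
Incident photons needed: 0.004631 / 0.487 = 0.009509 mol.
Photon energy: hc/λ = 4.966e-19 J; per mole, 2.991e5 J mol⁻¹.
Energy required: 0.009509 × 2.991e5 = 2840 J.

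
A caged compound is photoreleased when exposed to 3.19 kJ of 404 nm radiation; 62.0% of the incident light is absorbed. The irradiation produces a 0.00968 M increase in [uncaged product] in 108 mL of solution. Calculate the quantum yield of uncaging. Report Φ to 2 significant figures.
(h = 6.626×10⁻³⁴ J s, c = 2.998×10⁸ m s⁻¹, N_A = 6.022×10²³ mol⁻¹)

Φ = 0.16

Product: (0.00968 M)(0.108 L) = 0.001045 mol.
Photon energy at 404 nm: hc/λ = (6.626×10⁻³⁴)(2.998×10⁸)/(404×10⁻⁹) = 4.917×10⁻¹⁹ J.
Incident energy: 3.19 kJ = 3190 J.
Photons incident: 3190 / 4.917×10⁻¹⁹ = 6.488×10²¹, i.e. 6.488×10²¹/6.022×10²³ = 0.01077 mol.
Photons absorbed: 0.620 × 0.01077 = 0.006677 mol.
Φ = 0.001045 mol / 0.006677 mol photons = 0.16.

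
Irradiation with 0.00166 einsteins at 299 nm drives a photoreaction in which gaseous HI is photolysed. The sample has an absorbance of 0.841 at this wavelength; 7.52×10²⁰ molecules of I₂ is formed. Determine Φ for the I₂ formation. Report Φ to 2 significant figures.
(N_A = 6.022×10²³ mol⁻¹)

Product: 7.52×10²⁰ / 6.022×10²³ = 0.001249 mol.
Fraction absorbed: 1 − 10^(−0.841) = 0.8558.
Photons absorbed: 0.8558 × 0.00166 = 0.001421 mol.
Φ = 0.001249 mol / 0.001421 mol photons = 0.88.

Φ = 0.88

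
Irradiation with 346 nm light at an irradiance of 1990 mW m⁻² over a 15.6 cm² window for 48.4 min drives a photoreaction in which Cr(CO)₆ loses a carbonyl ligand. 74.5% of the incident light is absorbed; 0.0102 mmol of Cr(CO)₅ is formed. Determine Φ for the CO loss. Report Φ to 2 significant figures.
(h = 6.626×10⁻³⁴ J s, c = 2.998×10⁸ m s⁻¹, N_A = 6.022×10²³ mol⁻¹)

Product: 0.0102 mmol = 1.02×10⁻⁵ mol.
Photon energy at 346 nm: hc/λ = (6.626×10⁻³⁴)(2.998×10⁸)/(346×10⁻⁹) = 5.741×10⁻¹⁹ J.
Energy delivered: (1990 mW m⁻²)(15.6×10⁻⁴ m²)(2904 s) = 9.015 J.
Photons incident: 9.015 / 5.741×10⁻¹⁹ = 1.570×10¹⁹, i.e. 1.570×10¹⁹/6.022×10²³ = 2.607×10⁻⁵ mol.
Photons absorbed: 0.745 × 2.607×10⁻⁵ = 1.942×10⁻⁵ mol.
Φ = 1.02×10⁻⁵ mol / 1.942×10⁻⁵ mol photons = 0.53.

Φ = 0.53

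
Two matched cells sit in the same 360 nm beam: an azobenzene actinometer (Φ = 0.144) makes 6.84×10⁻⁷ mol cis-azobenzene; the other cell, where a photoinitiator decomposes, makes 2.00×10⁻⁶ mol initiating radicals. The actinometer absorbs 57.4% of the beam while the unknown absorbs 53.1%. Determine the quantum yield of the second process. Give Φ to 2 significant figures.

Photons absorbed by the actinometer: 6.84×10⁻⁷ / 0.144 = 4.750×10⁻⁶ mol.
Incident flux: 4.750×10⁻⁶ / 0.574 = 8.275×10⁻⁶ einstein.
Absorbed by unknown: 0.531 × 8.275×10⁻⁶ = 4.394×10⁻⁶ mol.
Φ(unknown) = 2.00×10⁻⁶ / 4.394×10⁻⁶ = 0.46.

Φ = 0.46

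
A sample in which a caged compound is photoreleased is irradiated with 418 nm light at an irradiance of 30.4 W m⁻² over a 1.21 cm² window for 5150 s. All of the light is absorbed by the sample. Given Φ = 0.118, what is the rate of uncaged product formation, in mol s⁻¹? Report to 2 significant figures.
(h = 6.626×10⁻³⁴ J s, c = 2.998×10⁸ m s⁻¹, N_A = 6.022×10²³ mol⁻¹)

Photon energy at 418 nm: hc/λ = (6.626×10⁻³⁴)(2.998×10⁸)/(418×10⁻⁹) = 4.752×10⁻¹⁹ J.
Energy delivered: (30.4 W m⁻²)(1.21×10⁻⁴ m²)(5150 s) = 18.94 J.
Photons incident: 18.94 / 4.752×10⁻¹⁹ = 3.986×10¹⁹, i.e. 3.986×10¹⁹/6.022×10²³ = 6.619×10⁻⁵ mol.
Product formed: 0.118 × 6.619×10⁻⁵ = 7.810×10⁻⁶ mol.
Rate: 7.810×10⁻⁶ / 5150 s = 1.5×10⁻⁹ mol s⁻¹.

1.5×10⁻⁹ mol s⁻¹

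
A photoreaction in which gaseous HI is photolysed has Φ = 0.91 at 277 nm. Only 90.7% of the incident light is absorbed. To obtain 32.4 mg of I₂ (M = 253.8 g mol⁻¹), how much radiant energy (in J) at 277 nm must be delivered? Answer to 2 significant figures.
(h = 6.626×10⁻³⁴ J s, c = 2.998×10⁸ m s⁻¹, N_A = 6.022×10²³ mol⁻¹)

67 J

Product: 32.4 mg / 253.8 g mol⁻¹ = 1.277×10⁻⁴ mol.
Photons that must be absorbed: 1.277×10⁻⁴ / 0.91 = 1.403×10⁻⁴ mol.
Incident photons needed: 1.403×10⁻⁴ / 0.907 = 1.547×10⁻⁴ mol.
Photon energy: hc/λ = 7.171×10⁻¹⁹ J; per mole, 4.318×10⁵ J mol⁻¹.
Energy required: 1.547×10⁻⁴ × 4.318×10⁵ = 67 J.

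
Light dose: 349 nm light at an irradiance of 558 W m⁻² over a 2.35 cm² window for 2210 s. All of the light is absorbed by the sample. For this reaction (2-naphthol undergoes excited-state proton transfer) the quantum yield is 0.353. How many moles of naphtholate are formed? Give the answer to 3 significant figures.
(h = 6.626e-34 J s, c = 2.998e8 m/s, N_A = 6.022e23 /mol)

2.98e-4 mol

Photon energy at 349 nm: hc/λ = (6.626e-34)(2.998e8)/(349e-9) = 5.692e-19 J.
Energy delivered: (558 W m⁻²)(2.35e-4 m²)(2210 s) = 289.8 J.
Photons incident: 289.8 / 5.692e-19 = 5.091e20, i.e. 5.091e20/6.022e23 = 8.454e-4 mol.
Product: Φ × n_abs = 0.353 × 8.454e-4 = 2.984e-4 mol.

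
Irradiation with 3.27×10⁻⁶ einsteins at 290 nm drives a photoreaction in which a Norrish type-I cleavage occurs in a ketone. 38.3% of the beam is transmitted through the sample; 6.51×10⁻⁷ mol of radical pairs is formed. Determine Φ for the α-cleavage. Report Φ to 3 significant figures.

Φ = 0.323

Fraction absorbed: 1 − 38.3/100 = 0.6170.
Photons absorbed: 0.6170 × 3.27×10⁻⁶ = 2.018×10⁻⁶ mol.
Φ = 6.51×10⁻⁷ mol / 2.018×10⁻⁶ mol photons = 0.323.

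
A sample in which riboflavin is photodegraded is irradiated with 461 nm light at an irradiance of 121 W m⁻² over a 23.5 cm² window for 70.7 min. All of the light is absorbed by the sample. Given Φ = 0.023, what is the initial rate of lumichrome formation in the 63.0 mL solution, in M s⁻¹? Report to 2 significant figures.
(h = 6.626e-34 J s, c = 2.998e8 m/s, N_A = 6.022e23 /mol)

Photon energy at 461 nm: hc/λ = (6.626e-34)(2.998e8)/(461e-9) = 4.309e-19 J.
Energy delivered: (121 W m⁻²)(23.5e-4 m²)(4242 s) = 1206 J.
Photons incident: 1206 / 4.309e-19 = 2.799e21, i.e. 2.799e21/6.022e23 = 0.004648 mol.
Product formed: 0.023 × 0.004648 = 1.069e-4 mol.
Rate: 1.069e-4 mol / (4242 s × 0.063 L) = 4.0e-7 M s⁻¹.

4.0e-7 M s⁻¹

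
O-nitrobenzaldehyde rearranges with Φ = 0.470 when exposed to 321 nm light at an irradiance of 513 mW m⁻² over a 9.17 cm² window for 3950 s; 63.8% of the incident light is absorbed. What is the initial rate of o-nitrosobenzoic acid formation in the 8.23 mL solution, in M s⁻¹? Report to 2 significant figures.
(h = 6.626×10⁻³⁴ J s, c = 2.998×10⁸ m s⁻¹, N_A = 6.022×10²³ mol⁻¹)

Photon energy at 321 nm: hc/λ = (6.626×10⁻³⁴)(2.998×10⁸)/(321×10⁻⁹) = 6.188×10⁻¹⁹ J.
Energy delivered: (513 mW m⁻²)(9.17×10⁻⁴ m²)(3950 s) = 1.858 J.
Photons incident: 1.858 / 6.188×10⁻¹⁹ = 3.003×10¹⁸, i.e. 3.003×10¹⁸/6.022×10²³ = 4.987×10⁻⁶ mol.
Photons absorbed: 0.638 × 4.987×10⁻⁶ = 3.182×10⁻⁶ mol.
Product formed: 0.470 × 3.182×10⁻⁶ = 1.496×10⁻⁶ mol.
Rate: 1.496×10⁻⁶ mol / (3950 s × 0.00823 L) = 4.6×10⁻⁸ M s⁻¹.

4.6×10⁻⁸ M s⁻¹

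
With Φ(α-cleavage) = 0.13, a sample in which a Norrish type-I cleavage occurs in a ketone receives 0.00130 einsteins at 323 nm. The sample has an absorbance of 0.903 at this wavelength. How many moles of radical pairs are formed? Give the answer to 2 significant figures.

1.5×10⁻⁴ mol

Fraction absorbed: 1 − 10^(−0.903) = 0.8750.
Photons absorbed: 0.8750 × 0.00130 = 0.001138 mol.
Product: Φ × n_abs = 0.13 × 0.001138 = 1.479×10⁻⁴ mol.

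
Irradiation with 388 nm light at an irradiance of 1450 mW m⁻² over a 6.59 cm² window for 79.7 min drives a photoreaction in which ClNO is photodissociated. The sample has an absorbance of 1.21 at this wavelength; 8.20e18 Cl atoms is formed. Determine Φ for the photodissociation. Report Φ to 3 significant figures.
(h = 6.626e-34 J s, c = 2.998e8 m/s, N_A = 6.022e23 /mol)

Φ = 0.979

Product: 8.20e18 / 6.022e23 = 1.362e-5 mol.
Photon energy at 388 nm: hc/λ = (6.626e-34)(2.998e8)/(388e-9) = 5.120e-19 J.
Energy delivered: (1450 mW m⁻²)(6.59e-4 m²)(4782 s) = 4.569 J.
Photons incident: 4.569 / 5.120e-19 = 8.924e18, i.e. 8.924e18/6.022e23 = 1.482e-5 mol.
Fraction absorbed: 1 − 10^(−1.21) = 0.9383.
Photons absorbed: 0.9383 × 1.482e-5 = 1.391e-5 mol.
Φ = 1.362e-5 mol / 1.391e-5 mol photons = 0.979.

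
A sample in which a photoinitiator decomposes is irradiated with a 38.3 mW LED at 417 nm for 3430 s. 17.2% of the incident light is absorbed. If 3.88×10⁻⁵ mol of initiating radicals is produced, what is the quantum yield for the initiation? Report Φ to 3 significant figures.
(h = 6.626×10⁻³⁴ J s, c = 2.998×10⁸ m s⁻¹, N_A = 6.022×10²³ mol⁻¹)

Φ = 0.493

Photon energy at 417 nm: hc/λ = (6.626×10⁻³⁴)(2.998×10⁸)/(417×10⁻⁹) = 4.764×10⁻¹⁹ J.
Energy delivered: (38.3 mW)(3430 s) = 131.4 J.
Photons incident: 131.4 / 4.764×10⁻¹⁹ = 2.758×10²⁰, i.e. 2.758×10²⁰/6.022×10²³ = 4.580×10⁻⁴ mol.
Photons absorbed: 0.172 × 4.580×10⁻⁴ = 7.878×10⁻⁵ mol.
Φ = 3.88×10⁻⁵ mol / 7.878×10⁻⁵ mol photons = 0.493.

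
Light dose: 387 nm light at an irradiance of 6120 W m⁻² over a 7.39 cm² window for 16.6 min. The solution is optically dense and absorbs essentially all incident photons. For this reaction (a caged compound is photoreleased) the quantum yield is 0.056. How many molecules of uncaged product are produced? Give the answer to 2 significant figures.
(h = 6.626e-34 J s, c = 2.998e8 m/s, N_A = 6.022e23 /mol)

4.9e20 molecules

Photon energy at 387 nm: hc/λ = (6.626e-34)(2.998e8)/(387e-9) = 5.133e-19 J.
Energy delivered: (6120 W m⁻²)(7.39e-4 m²)(996 s) = 4505 J.
Photons incident: 4505 / 5.133e-19 = 8.777e21, i.e. 8.777e21/6.022e23 = 0.01457 mol.
Product: Φ × n_abs = 0.056 × 0.01457 = 8.159e-4 mol.
As a count: 8.159e-4 × 6.022e23 = 4.9e20.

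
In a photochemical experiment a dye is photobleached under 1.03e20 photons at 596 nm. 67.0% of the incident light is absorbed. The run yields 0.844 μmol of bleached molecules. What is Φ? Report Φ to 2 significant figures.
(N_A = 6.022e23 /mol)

Φ = 0.0074

Product: 0.844 μmol = 8.44e-7 mol.
Moles of photons: 1.03e20 / 6.022e23 = 1.710e-4 mol.
Photons absorbed: 0.670 × 1.710e-4 = 1.146e-4 mol.
Φ = 8.44e-7 mol / 1.146e-4 mol photons = 0.0074.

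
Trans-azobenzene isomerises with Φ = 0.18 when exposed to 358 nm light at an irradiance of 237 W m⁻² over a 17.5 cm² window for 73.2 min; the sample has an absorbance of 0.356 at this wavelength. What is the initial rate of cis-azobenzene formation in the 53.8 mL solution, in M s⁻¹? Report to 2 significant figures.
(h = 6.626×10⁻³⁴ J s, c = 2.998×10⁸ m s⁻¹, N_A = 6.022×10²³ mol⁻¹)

2.3×10⁻⁶ M s⁻¹

Photon energy at 358 nm: hc/λ = (6.626×10⁻³⁴)(2.998×10⁸)/(358×10⁻⁹) = 5.549×10⁻¹⁹ J.
Energy delivered: (237 W m⁻²)(17.5×10⁻⁴ m²)(4392 s) = 1822 J.
Photons incident: 1822 / 5.549×10⁻¹⁹ = 3.283×10²¹, i.e. 3.283×10²¹/6.022×10²³ = 0.005452 mol.
Fraction absorbed: 1 − 10^(−0.356) = 0.5594.
Photons absorbed: 0.5594 × 0.005452 = 0.003050 mol.
Product formed: 0.18 × 0.003050 = 5.490×10⁻⁴ mol.
Rate: 5.490×10⁻⁴ mol / (4392 s × 0.0538 L) = 2.3×10⁻⁶ M s⁻¹.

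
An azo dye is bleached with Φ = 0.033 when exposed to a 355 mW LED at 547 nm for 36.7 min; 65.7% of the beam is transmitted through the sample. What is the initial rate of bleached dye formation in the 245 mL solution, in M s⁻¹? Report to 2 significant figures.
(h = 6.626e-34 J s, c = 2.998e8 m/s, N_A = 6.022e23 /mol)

Photon energy at 547 nm: hc/λ = (6.626e-34)(2.998e8)/(547e-9) = 3.632e-19 J.
Energy delivered: (355 mW)(2202 s) = 781.7 J.
Photons incident: 781.7 / 3.632e-19 = 2.152e21, i.e. 2.152e21/6.022e23 = 0.003574 mol.
Fraction absorbed: 1 − 65.7/100 = 0.3430.
Photons absorbed: 0.3430 × 0.003574 = 0.001226 mol.
Product formed: 0.033 × 0.001226 = 4.046e-5 mol.
Rate: 4.046e-5 mol / (2202 s × 0.245 L) = 7.5e-8 M s⁻¹.

7.5e-8 M s⁻¹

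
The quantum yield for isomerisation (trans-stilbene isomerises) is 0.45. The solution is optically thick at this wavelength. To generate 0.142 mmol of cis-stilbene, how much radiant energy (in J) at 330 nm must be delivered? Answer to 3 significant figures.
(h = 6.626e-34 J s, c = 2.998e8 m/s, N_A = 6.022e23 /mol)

114 J

Product: 0.142 mmol = 1.42e-4 mol.
Photons that must be absorbed: 1.42e-4 / 0.45 = 3.156e-4 mol.
Photon energy: hc/λ = 6.020e-19 J; per mole, 3.625e5 J mol⁻¹.
Energy required: 3.156e-4 × 3.625e5 = 114 J.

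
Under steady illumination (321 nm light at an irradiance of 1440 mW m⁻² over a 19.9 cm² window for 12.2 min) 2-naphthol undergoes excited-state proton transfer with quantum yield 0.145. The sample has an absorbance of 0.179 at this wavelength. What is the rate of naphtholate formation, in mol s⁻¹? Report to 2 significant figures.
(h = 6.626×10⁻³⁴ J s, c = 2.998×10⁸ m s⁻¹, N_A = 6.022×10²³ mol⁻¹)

3.8×10⁻¹⁰ mol s⁻¹

Photon energy at 321 nm: hc/λ = (6.626×10⁻³⁴)(2.998×10⁸)/(321×10⁻⁹) = 6.188×10⁻¹⁹ J.
Energy delivered: (1440 mW m⁻²)(19.9×10⁻⁴ m²)(732 s) = 2.098 J.
Photons incident: 2.098 / 6.188×10⁻¹⁹ = 3.390×10¹⁸, i.e. 3.390×10¹⁸/6.022×10²³ = 5.629×10⁻⁶ mol.
Fraction absorbed: 1 − 10^(−0.179) = 0.3378.
Photons absorbed: 0.3378 × 5.629×10⁻⁶ = 1.901×10⁻⁶ mol.
Product formed: 0.145 × 1.901×10⁻⁶ = 2.756×10⁻⁷ mol.
Rate: 2.756×10⁻⁷ / 732 s = 3.8×10⁻¹⁰ mol s⁻¹.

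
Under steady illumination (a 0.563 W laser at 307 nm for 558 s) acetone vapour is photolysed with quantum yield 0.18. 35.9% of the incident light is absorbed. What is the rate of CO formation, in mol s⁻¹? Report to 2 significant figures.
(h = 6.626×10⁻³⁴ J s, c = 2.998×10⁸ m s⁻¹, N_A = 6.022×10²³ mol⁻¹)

Photon energy at 307 nm: hc/λ = (6.626×10⁻³⁴)(2.998×10⁸)/(307×10⁻⁹) = 6.471×10⁻¹⁹ J.
Energy delivered: (0.563 W)(558 s) = 314.2 J.
Photons incident: 314.2 / 6.471×10⁻¹⁹ = 4.856×10²⁰, i.e. 4.856×10²⁰/6.022×10²³ = 8.064×10⁻⁴ mol.
Photons absorbed: 0.359 × 8.064×10⁻⁴ = 2.895×10⁻⁴ mol.
Product formed: 0.18 × 2.895×10⁻⁴ = 5.211×10⁻⁵ mol.
Rate: 5.211×10⁻⁵ / 558 s = 9.3×10⁻⁸ mol s⁻¹.

9.3×10⁻⁸ mol s⁻¹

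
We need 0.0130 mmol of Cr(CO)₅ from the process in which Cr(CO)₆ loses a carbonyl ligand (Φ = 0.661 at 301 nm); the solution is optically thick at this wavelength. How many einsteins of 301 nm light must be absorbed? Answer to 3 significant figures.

1.97e-5 einstein

Product: 0.0130 mmol = 1.30e-5 mol.
Photons that must be absorbed: 1.30e-5 / 0.661 = 1.967e-5 mol.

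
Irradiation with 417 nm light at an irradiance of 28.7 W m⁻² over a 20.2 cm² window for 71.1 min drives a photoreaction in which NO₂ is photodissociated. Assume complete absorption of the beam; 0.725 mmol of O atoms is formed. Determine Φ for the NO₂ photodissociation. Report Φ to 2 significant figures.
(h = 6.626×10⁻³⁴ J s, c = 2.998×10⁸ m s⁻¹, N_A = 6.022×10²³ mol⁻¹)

Φ = 0.84

Product: 0.725 mmol = 7.25×10⁻⁴ mol.
Photon energy at 417 nm: hc/λ = (6.626×10⁻³⁴)(2.998×10⁸)/(417×10⁻⁹) = 4.764×10⁻¹⁹ J.
Energy delivered: (28.7 W m⁻²)(20.2×10⁻⁴ m²)(4266 s) = 247.3 J.
Photons incident: 247.3 / 4.764×10⁻¹⁹ = 5.191×10²⁰, i.e. 5.191×10²⁰/6.022×10²³ = 8.620×10⁻⁴ mol.
Φ = 7.25×10⁻⁴ mol / 8.620×10⁻⁴ mol photons = 0.84.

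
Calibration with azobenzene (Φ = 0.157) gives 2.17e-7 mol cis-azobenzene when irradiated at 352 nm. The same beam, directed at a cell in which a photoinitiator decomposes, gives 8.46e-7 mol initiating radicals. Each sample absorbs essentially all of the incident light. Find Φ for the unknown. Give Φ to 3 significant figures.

Φ = 0.612

Photons absorbed by the actinometer: 2.17e-7 / 0.157 = 1.382e-6 mol.
Φ(unknown) = 8.46e-7 / 1.382e-6 = 0.612.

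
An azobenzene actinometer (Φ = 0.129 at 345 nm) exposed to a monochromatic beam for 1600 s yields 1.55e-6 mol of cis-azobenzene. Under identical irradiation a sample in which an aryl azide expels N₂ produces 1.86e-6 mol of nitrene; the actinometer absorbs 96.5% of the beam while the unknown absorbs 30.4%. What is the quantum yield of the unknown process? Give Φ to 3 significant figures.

Φ = 0.491

Photons absorbed by the actinometer: 1.55e-6 / 0.129 = 1.202e-5 mol.
Incident flux: 1.202e-5 / 0.965 = 1.246e-5 einstein.
Absorbed by unknown: 0.304 × 1.246e-5 = 3.788e-6 mol.
Φ(unknown) = 1.86e-6 / 3.788e-6 = 0.491.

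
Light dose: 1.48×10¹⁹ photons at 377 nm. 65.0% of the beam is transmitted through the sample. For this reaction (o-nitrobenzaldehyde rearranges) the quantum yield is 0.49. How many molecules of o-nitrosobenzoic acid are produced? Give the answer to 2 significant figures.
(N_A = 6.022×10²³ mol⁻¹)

2.5×10¹⁸ molecules

Moles of photons: 1.48×10¹⁹ / 6.022×10²³ = 2.458×10⁻⁵ mol.
Fraction absorbed: 1 − 65.0/100 = 0.3500.
Photons absorbed: 0.3500 × 2.458×10⁻⁵ = 8.603×10⁻⁶ mol.
Product: Φ × n_abs = 0.49 × 8.603×10⁻⁶ = 4.215×10⁻⁶ mol.
As a count: 4.215×10⁻⁶ × 6.022×10²³ = 2.5×10¹⁸.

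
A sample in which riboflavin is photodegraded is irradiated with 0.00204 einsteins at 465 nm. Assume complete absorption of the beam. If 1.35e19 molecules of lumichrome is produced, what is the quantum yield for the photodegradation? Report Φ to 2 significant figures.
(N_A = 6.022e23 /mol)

Φ = 0.011

Product: 1.35e19 / 6.022e23 = 2.242e-5 mol.
Φ = 2.242e-5 mol / 0.00204 mol photons = 0.011.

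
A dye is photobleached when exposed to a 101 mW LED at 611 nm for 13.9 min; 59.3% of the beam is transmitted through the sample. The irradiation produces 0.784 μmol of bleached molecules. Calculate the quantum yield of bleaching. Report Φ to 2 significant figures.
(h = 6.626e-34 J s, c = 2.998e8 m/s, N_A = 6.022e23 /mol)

Product: 0.784 μmol = 7.84e-7 mol.
Photon energy at 611 nm: hc/λ = (6.626e-34)(2.998e8)/(611e-9) = 3.251e-19 J.
Energy delivered: (101 mW)(834 s) = 84.23 J.
Photons incident: 84.23 / 3.251e-19 = 2.591e20, i.e. 2.591e20/6.022e23 = 4.303e-4 mol.
Fraction absorbed: 1 − 59.3/100 = 0.4070.
Photons absorbed: 0.4070 × 4.303e-4 = 1.751e-4 mol.
Φ = 7.84e-7 mol / 1.751e-4 mol photons = 0.0045.

Φ = 0.0045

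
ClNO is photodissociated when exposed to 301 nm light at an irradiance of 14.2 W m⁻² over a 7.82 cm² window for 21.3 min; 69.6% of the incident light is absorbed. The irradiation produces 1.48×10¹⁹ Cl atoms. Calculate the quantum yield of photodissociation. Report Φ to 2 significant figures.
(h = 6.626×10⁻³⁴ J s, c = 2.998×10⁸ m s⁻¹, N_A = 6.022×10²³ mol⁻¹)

Φ = 0.99

Product: 1.48×10¹⁹ / 6.022×10²³ = 2.458×10⁻⁵ mol.
Photon energy at 301 nm: hc/λ = (6.626×10⁻³⁴)(2.998×10⁸)/(301×10⁻⁹) = 6.600×10⁻¹⁹ J.
Energy delivered: (14.2 W m⁻²)(7.82×10⁻⁴ m²)(1278 s) = 14.19 J.
Photons incident: 14.19 / 6.600×10⁻¹⁹ = 2.150×10¹⁹, i.e. 2.150×10¹⁹/6.022×10²³ = 3.570×10⁻⁵ mol.
Photons absorbed: 0.696 × 3.570×10⁻⁵ = 2.485×10⁻⁵ mol.
Φ = 2.458×10⁻⁵ mol / 2.485×10⁻⁵ mol photons = 0.99.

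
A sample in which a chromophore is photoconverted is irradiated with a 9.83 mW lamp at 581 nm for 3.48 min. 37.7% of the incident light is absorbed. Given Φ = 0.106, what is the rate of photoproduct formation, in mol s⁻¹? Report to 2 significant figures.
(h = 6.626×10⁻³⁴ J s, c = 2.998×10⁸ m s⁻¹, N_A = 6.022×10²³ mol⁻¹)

1.9×10⁻⁹ mol s⁻¹

Photon energy at 581 nm: hc/λ = (6.626×10⁻³⁴)(2.998×10⁸)/(581×10⁻⁹) = 3.419×10⁻¹⁹ J.
Energy delivered: (9.83 mW)(208.8 s) = 2.053 J.
Photons incident: 2.053 / 3.419×10⁻¹⁹ = 6.005×10¹⁸, i.e. 6.005×10¹⁸/6.022×10²³ = 9.972×10⁻⁶ mol.
Photons absorbed: 0.377 × 9.972×10⁻⁶ = 3.759×10⁻⁶ mol.
Product formed: 0.106 × 3.759×10⁻⁶ = 3.985×10⁻⁷ mol.
Rate: 3.985×10⁻⁷ / 208.8 s = 1.9×10⁻⁹ mol s⁻¹.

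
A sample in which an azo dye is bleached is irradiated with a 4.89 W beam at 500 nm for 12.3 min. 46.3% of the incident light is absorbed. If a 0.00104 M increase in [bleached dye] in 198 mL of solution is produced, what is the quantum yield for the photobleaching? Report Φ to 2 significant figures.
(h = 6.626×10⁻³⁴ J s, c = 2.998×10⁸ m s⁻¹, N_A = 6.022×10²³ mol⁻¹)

Product: (0.00104 M)(0.198 L) = 2.059×10⁻⁴ mol.
Photon energy at 500 nm: hc/λ = (6.626×10⁻³⁴)(2.998×10⁸)/(500×10⁻⁹) = 3.973×10⁻¹⁹ J.
Energy delivered: (4.89 W)(738 s) = 3609 J.
Photons incident: 3609 / 3.973×10⁻¹⁹ = 9.084×10²¹, i.e. 9.084×10²¹/6.022×10²³ = 0.01508 mol.
Photons absorbed: 0.463 × 0.01508 = 0.006982 mol.
Φ = 2.059×10⁻⁴ mol / 0.006982 mol photons = 0.029.

Φ = 0.029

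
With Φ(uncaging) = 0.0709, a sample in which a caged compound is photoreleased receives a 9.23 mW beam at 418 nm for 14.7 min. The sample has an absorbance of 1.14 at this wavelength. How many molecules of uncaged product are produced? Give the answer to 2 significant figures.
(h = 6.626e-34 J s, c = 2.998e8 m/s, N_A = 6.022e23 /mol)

Photon energy at 418 nm: hc/λ = (6.626e-34)(2.998e8)/(418e-9) = 4.752e-19 J.
Energy delivered: (9.23 mW)(882 s) = 8.141 J.
Photons incident: 8.141 / 4.752e-19 = 1.713e19, i.e. 1.713e19/6.022e23 = 2.845e-5 mol.
Fraction absorbed: 1 − 10^(−1.14) = 0.9276.
Photons absorbed: 0.9276 × 2.845e-5 = 2.639e-5 mol.
Product: Φ × n_abs = 0.0709 × 2.639e-5 = 1.871e-6 mol.
As a count: 1.871e-6 × 6.022e23 = 1.1e18.

1.1e18 molecules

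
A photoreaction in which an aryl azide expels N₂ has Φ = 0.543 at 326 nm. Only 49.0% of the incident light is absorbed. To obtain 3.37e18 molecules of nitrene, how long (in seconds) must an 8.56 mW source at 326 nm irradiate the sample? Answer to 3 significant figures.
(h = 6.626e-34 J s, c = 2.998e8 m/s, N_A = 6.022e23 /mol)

t ≈ 902 s

Product: 3.37e18 / 6.022e23 = 5.596e-6 mol.
Photons that must be absorbed: 5.596e-6 / 0.543 = 1.031e-5 mol.
Incident photons needed: 1.031e-5 / 0.490 = 2.104e-5 mol.
Photon energy: hc/λ = 6.093e-19 J; per mole, 3.669e5 J mol⁻¹.
Energy required: 2.104e-5 × 3.669e5 = 7.720 J.
Time: 7.720 J / 0.00856 W = 902 s.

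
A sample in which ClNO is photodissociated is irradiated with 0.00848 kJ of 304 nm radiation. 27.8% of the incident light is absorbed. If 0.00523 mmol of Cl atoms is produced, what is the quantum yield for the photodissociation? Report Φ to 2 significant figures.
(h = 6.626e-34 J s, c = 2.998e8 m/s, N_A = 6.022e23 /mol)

Φ = 0.87

Product: 0.00523 mmol = 5.23e-6 mol.
Photon energy at 304 nm: hc/λ = (6.626e-34)(2.998e8)/(304e-9) = 6.534e-19 J.
Incident energy: 0.00848 kJ = 8.48 J.
Photons incident: 8.48 / 6.534e-19 = 1.298e19, i.e. 1.298e19/6.022e23 = 2.155e-5 mol.
Photons absorbed: 0.278 × 2.155e-5 = 5.991e-6 mol.
Φ = 5.23e-6 mol / 5.991e-6 mol photons = 0.87.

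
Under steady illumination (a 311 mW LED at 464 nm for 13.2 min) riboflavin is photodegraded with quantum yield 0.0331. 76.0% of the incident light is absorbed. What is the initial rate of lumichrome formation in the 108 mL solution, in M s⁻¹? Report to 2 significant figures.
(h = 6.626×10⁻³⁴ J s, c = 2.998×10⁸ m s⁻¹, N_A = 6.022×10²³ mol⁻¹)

2.8×10⁻⁷ M s⁻¹

Photon energy at 464 nm: hc/λ = (6.626×10⁻³⁴)(2.998×10⁸)/(464×10⁻⁹) = 4.281×10⁻¹⁹ J.
Energy delivered: (311 mW)(792 s) = 246.3 J.
Photons incident: 246.3 / 4.281×10⁻¹⁹ = 5.753×10²⁰, i.e. 5.753×10²⁰/6.022×10²³ = 9.553×10⁻⁴ mol.
Photons absorbed: 0.760 × 9.553×10⁻⁴ = 7.260×10⁻⁴ mol.
Product formed: 0.0331 × 7.260×10⁻⁴ = 2.403×10⁻⁵ mol.
Rate: 2.403×10⁻⁵ mol / (792 s × 0.108 L) = 2.8×10⁻⁷ M s⁻¹.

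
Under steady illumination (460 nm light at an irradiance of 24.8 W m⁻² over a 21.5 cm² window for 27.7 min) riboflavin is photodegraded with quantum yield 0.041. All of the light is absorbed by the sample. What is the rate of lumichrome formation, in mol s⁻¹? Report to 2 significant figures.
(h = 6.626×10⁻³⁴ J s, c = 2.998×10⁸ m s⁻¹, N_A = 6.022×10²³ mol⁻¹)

8.4×10⁻⁹ mol s⁻¹

Photon energy at 460 nm: hc/λ = (6.626×10⁻³⁴)(2.998×10⁸)/(460×10⁻⁹) = 4.318×10⁻¹⁹ J.
Energy delivered: (24.8 W m⁻²)(21.5×10⁻⁴ m²)(1662 s) = 88.62 J.
Photons incident: 88.62 / 4.318×10⁻¹⁹ = 2.052×10²⁰, i.e. 2.052×10²⁰/6.022×10²³ = 3.408×10⁻⁴ mol.
Product formed: 0.041 × 3.408×10⁻⁴ = 1.397×10⁻⁵ mol.
Rate: 1.397×10⁻⁵ / 1662 s = 8.4×10⁻⁹ mol s⁻¹.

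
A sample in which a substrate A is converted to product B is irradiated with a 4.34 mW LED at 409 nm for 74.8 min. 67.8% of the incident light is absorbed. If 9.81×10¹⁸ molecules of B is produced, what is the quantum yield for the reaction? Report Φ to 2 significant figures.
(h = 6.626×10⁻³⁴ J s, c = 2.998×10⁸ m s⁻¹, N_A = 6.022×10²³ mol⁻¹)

Φ = 0.36

Product: 9.81×10¹⁸ / 6.022×10²³ = 1.629×10⁻⁵ mol.
Photon energy at 409 nm: hc/λ = (6.626×10⁻³⁴)(2.998×10⁸)/(409×10⁻⁹) = 4.857×10⁻¹⁹ J.
Energy delivered: (4.34 mW)(4488 s) = 19.48 J.
Photons incident: 19.48 / 4.857×10⁻¹⁹ = 4.011×10¹⁹, i.e. 4.011×10¹⁹/6.022×10²³ = 6.661×10⁻⁵ mol.
Photons absorbed: 0.678 × 6.661×10⁻⁵ = 4.516×10⁻⁵ mol.
Φ = 1.629×10⁻⁵ mol / 4.516×10⁻⁵ mol photons = 0.36.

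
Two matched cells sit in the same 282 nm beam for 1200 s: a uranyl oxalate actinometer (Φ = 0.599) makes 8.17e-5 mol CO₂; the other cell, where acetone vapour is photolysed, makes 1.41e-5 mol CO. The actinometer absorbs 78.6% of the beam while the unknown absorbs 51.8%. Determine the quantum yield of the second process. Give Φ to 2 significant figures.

Photons absorbed by the actinometer: 8.17e-5 / 0.599 = 1.364e-4 mol.
Incident flux: 1.364e-4 / 0.786 = 1.735e-4 einstein.
Absorbed by unknown: 0.518 × 1.735e-4 = 8.987e-5 mol.
Φ(unknown) = 1.41e-5 / 8.987e-5 = 0.16.

Φ = 0.16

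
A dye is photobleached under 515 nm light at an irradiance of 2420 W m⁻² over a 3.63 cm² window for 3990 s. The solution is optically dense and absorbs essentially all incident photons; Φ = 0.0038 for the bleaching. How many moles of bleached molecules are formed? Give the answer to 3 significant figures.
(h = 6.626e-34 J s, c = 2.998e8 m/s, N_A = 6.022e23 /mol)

5.73e-5 mol

Photon energy at 515 nm: hc/λ = (6.626e-34)(2.998e8)/(515e-9) = 3.857e-19 J.
Energy delivered: (2420 W m⁻²)(3.63e-4 m²)(3990 s) = 3505 J.
Photons incident: 3505 / 3.857e-19 = 9.087e21, i.e. 9.087e21/6.022e23 = 0.01509 mol.
Product: Φ × n_abs = 0.0038 × 0.01509 = 5.734e-5 mol.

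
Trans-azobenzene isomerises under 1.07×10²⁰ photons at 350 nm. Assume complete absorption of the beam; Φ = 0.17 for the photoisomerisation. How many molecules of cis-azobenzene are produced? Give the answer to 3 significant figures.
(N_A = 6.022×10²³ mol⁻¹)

Moles of photons: 1.07×10²⁰ / 6.022×10²³ = 1.777×10⁻⁴ mol.
Product: Φ × n_abs = 0.17 × 1.777×10⁻⁴ = 3.021×10⁻⁵ mol.
As a count: 3.021×10⁻⁵ × 6.022×10²³ = 1.82×10¹⁹.

1.82×10¹⁹ molecules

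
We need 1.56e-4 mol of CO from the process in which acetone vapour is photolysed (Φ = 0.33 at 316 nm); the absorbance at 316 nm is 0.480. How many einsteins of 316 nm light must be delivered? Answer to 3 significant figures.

7.07e-4 einstein

Photons that must be absorbed: 1.56e-4 / 0.33 = 4.727e-4 mol.
Fraction absorbed: 1 − 10^(−0.480) = 0.6689.
Incident photons needed: 4.727e-4 / 0.6689 = 7.067e-4 mol.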